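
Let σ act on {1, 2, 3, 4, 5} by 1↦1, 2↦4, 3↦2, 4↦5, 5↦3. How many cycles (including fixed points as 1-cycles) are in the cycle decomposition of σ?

Cycle decomposition: (1) (2 4 5 3).
2 cycles.

2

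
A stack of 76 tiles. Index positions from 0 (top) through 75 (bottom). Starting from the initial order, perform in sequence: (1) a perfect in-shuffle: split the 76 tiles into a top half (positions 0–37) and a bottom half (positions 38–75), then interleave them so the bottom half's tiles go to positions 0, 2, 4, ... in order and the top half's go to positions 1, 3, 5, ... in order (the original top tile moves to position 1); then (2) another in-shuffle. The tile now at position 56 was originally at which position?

71

Undo the operations in reverse order, starting from position 56:
  undo op 2 (in-shuffle, from bottom half): 56 ← 66
  undo op 1 (in-shuffle, from bottom half): 66 ← 71
So the tile at position 56 came from original position 71.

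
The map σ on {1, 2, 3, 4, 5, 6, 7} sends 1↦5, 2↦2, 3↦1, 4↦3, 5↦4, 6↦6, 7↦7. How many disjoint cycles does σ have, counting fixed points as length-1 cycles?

Cycle decomposition: (1 5 4 3) (2) (6) (7).
4 cycles.

4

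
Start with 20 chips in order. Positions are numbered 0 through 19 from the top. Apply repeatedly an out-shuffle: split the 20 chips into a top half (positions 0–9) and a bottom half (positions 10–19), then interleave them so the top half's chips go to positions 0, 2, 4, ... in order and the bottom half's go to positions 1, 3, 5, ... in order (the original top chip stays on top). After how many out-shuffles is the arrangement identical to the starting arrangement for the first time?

The out-shuffle permutes the 20 positions with cycle lengths [1, 1, 18].
Every chip is home exactly when every cycle has completed a whole number of laps, i.e. after lcm(1, 18) = 18 out-shuffles.

18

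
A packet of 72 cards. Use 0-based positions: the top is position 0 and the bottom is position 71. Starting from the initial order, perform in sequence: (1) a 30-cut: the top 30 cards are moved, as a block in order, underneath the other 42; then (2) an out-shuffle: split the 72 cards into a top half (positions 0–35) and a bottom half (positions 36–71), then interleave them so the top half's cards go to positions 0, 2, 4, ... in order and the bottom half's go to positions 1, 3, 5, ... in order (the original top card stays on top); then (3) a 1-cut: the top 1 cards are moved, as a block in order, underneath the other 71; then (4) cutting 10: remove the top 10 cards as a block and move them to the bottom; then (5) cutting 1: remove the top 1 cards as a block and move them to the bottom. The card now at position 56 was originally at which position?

64

Undo the operations in reverse order, starting from position 56:
  undo op 5 (cut 1): 56 ← 57
  undo op 4 (cut 10): 57 ← 67
  undo op 3 (cut 1): 67 ← 68
  undo op 2 (out-shuffle, from top half): 68 ← 34
  undo op 1 (cut 30): 34 ← 64
So the card at position 56 came from original position 64.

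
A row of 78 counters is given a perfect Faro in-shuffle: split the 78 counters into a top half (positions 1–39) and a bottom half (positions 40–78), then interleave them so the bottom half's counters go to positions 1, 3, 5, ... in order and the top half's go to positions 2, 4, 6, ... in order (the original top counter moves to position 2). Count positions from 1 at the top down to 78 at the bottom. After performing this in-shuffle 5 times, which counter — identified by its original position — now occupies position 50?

Work backwards from position 50, undoing one in-shuffle at a time:
50 ← 25 ← 52 ← 26 ← 13 ← 46
So the counter now at position 50 started at position 46.

46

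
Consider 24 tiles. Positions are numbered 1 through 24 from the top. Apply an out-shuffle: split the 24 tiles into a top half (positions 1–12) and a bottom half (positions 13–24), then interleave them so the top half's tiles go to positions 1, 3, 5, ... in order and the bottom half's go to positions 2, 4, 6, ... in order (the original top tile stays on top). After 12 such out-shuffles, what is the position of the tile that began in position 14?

Track the tile's position through each out-shuffle:
14 → 4 → 7 → 13 → 2 → 3 → 5 → 9 → 17 → 10 → 19 → 14 → 4

4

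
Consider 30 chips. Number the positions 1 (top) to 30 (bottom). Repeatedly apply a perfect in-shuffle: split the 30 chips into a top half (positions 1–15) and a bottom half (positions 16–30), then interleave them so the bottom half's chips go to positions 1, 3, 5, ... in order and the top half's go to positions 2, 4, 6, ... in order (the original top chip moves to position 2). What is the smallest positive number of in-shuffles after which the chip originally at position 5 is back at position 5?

5

Follow position 5 under repeated in-shuffles:
5 → 10 → 20 → 9 → 18 → 5
It first returns after 5 in-shuffles.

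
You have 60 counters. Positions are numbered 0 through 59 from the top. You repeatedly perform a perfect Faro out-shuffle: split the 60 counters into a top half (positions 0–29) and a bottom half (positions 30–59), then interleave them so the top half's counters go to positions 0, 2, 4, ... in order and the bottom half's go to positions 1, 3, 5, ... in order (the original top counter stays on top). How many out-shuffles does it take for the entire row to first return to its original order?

The out-shuffle permutes the 60 positions with cycle lengths [1, 1, 58].
Every counter is home exactly when every cycle has completed a whole number of laps, i.e. after lcm(1, 58) = 58 out-shuffles.

58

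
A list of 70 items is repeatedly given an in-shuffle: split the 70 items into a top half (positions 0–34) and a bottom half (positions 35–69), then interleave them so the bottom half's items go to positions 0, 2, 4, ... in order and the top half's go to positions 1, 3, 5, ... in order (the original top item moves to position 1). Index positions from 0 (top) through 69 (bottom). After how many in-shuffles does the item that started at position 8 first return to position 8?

Follow position 8 under repeated in-shuffles:
8 → 17 → 35 → 0 → 1 → 3 → 7 → 15 → ... → 8 (length 35)
It first returns after 35 in-shuffles.

35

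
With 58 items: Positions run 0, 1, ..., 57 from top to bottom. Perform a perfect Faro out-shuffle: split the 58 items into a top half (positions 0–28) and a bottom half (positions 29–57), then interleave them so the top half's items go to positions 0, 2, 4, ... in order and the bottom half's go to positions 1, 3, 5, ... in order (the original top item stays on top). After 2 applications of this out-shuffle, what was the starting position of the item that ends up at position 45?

Work backwards from position 45, undoing one out-shuffle at a time:
45 ← 51 ← 54
So the item now at position 45 started at position 54.

54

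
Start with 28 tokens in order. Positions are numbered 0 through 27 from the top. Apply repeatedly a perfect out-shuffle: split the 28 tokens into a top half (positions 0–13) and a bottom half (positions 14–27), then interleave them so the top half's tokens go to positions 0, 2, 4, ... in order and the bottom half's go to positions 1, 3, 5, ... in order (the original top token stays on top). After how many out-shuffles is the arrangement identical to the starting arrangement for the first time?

The out-shuffle permutes the 28 positions with cycle lengths [1, 1, 2, 6, 18].
Every token is home exactly when every cycle has completed a whole number of laps, i.e. after lcm(1, 2, 6, 18) = 18 out-shuffles.

18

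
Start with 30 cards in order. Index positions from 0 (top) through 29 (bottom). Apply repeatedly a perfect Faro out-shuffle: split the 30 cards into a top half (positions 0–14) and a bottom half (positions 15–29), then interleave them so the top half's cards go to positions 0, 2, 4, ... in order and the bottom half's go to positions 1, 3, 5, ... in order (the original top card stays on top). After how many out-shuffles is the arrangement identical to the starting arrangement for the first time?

The out-shuffle permutes the 30 positions with cycle lengths [1, 1, 28].
Every card is home exactly when every cycle has completed a whole number of laps, i.e. after lcm(1, 28) = 28 out-shuffles.

28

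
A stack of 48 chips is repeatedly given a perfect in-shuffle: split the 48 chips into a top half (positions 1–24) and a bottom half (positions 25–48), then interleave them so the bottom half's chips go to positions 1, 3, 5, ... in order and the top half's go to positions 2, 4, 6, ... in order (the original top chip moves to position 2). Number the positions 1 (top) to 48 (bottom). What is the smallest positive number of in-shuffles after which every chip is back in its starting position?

21

The in-shuffle permutes the 48 positions with cycle lengths [3, 3, 21, 21].
Every chip is home exactly when every cycle has completed a whole number of laps, i.e. after lcm(3, 21) = 21 in-shuffles.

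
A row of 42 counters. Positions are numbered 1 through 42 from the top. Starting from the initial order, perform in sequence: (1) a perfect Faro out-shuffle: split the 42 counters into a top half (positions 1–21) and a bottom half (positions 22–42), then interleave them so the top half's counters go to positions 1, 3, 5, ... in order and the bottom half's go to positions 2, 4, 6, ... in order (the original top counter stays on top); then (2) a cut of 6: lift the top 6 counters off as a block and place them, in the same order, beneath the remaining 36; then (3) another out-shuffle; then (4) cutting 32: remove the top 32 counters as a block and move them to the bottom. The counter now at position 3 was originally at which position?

33

Undo the operations in reverse order, starting from position 3:
  undo op 4 (cut 32): 3 ← 35
  undo op 3 (out-shuffle, from top half): 35 ← 18
  undo op 2 (cut 6): 18 ← 24
  undo op 1 (out-shuffle, from bottom half): 24 ← 33
So the counter at position 3 came from original position 33.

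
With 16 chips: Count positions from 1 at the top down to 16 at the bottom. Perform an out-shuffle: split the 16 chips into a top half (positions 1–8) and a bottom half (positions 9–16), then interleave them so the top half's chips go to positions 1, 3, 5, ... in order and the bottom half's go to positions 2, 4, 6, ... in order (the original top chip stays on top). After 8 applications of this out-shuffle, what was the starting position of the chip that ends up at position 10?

Work backwards from position 10, undoing one out-shuffle at a time:
10 ← 13 ← 7 ← 4 ← 10 ← 13 ← 7 ← 4 ← 10
So the chip now at position 10 started at position 10.

10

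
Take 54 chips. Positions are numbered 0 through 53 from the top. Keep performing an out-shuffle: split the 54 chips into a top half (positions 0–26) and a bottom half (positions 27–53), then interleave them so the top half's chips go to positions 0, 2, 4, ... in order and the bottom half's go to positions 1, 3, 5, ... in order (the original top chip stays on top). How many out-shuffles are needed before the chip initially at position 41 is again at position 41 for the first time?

52

Follow position 41 under repeated out-shuffles:
41 → 29 → 5 → 10 → 20 → 40 → 27 → 1 → ... → 41 (length 52)
It first returns after 52 out-shuffles.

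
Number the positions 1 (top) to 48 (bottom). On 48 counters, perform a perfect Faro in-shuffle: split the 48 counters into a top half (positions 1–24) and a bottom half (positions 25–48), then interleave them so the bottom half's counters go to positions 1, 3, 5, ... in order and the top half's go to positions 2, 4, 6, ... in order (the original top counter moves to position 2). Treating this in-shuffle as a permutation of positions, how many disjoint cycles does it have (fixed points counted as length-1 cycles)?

Trace each unvisited position around until it returns:
(1 2 4 8 16 32 ... len 21) (3 6 12 24 48 47 ... len 21) (7 14 28) (21 42 35)
4 cycles in total.

4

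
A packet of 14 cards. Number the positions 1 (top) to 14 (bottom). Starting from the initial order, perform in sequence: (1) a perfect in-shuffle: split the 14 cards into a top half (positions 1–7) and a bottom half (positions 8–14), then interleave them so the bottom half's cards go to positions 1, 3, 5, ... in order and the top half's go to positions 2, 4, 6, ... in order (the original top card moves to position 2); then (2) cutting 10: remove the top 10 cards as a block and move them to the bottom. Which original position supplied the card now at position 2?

Undo the operations in reverse order, starting from position 2:
  undo op 2 (cut 10): 2 ← 12
  undo op 1 (in-shuffle, from top half): 12 ← 6
So the card at position 2 came from original position 6.

6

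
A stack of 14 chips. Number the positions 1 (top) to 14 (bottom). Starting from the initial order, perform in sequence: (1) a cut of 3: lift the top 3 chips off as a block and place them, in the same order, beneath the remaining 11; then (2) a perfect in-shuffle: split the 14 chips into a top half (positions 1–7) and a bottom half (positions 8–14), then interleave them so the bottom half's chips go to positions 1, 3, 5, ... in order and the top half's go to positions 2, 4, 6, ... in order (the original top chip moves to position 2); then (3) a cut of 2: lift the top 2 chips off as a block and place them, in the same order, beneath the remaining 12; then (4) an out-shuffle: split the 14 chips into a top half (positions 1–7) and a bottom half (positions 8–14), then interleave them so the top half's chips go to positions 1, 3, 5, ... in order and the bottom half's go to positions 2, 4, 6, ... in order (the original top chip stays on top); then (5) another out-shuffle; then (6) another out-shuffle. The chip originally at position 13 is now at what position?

Track the chip from position 13 forward through each operation:
  after op 1 (cut 3): 13 → 10
  after op 2 (in-shuffle): 10 → 5
  after op 3 (cut 2): 5 → 3
  after op 4 (out-shuffle): 3 → 5
  after op 5 (out-shuffle): 5 → 9
  after op 6 (out-shuffle): 9 → 4

4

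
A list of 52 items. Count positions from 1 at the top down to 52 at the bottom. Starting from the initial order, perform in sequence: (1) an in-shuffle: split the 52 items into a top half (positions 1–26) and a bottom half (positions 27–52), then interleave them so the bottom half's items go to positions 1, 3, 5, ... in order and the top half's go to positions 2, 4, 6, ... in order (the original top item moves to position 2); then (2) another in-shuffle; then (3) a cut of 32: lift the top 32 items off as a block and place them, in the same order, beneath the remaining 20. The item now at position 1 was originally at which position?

Undo the operations in reverse order, starting from position 1:
  undo op 3 (cut 32): 1 ← 33
  undo op 2 (in-shuffle, from bottom half): 33 ← 43
  undo op 1 (in-shuffle, from bottom half): 43 ← 48
So the item at position 1 came from original position 48.

48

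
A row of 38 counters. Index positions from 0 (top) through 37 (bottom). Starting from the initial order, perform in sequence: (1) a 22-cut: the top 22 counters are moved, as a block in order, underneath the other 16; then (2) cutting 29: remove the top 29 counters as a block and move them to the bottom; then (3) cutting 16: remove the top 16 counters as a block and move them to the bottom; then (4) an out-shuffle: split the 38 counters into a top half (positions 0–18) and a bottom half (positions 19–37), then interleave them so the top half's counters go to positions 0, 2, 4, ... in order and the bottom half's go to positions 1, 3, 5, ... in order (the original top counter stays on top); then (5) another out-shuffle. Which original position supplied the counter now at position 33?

Undo the operations in reverse order, starting from position 33:
  undo op 5 (out-shuffle, from bottom half): 33 ← 35
  undo op 4 (out-shuffle, from bottom half): 35 ← 36
  undo op 3 (cut 16): 36 ← 14
  undo op 2 (cut 29): 14 ← 5
  undo op 1 (cut 22): 5 ← 27
So the counter at position 33 came from original position 27.

27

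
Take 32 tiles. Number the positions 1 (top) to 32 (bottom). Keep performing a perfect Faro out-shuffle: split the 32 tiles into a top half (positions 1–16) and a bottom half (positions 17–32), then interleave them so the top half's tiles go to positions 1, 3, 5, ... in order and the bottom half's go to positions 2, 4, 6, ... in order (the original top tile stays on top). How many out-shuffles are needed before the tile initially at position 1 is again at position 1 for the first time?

Position 1 is fixed by the out-shuffle; it is already back after 1 application.

1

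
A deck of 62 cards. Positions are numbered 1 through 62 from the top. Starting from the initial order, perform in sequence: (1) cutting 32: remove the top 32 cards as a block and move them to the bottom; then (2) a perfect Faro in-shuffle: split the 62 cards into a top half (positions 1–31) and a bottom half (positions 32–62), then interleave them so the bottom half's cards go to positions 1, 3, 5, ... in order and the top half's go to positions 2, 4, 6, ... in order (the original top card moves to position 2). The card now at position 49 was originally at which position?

Undo the operations in reverse order, starting from position 49:
  undo op 2 (in-shuffle, from bottom half): 49 ← 56
  undo op 1 (cut 32): 56 ← 26
So the card at position 49 came from original position 26.

26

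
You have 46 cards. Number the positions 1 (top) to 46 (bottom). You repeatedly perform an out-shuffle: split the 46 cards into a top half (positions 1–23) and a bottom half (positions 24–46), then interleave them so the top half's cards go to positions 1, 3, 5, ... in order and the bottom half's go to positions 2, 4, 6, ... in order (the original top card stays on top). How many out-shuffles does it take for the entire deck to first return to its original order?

12

The out-shuffle permutes the 46 positions with cycle lengths [1, 1, 2, 4, 4, 4, 6, 12, 12].
Every card is home exactly when every cycle has completed a whole number of laps, i.e. after lcm(1, 2, 4, 6, 12) = 12 out-shuffles.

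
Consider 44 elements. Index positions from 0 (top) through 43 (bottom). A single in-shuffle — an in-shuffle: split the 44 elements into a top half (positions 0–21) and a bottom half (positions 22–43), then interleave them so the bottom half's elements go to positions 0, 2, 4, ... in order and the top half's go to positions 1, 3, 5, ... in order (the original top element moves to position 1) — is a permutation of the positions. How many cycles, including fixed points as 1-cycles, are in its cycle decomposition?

Trace each unvisited position around until it returns:
(0 1 3 7 15 31 ... len 12) (2 5 11 23) (4 9 19 39 34 24) (6 13 27 10 21 43 ... len 12) (8 17 35 26) (14 29) (20 41 38 32)
7 cycles in total.

7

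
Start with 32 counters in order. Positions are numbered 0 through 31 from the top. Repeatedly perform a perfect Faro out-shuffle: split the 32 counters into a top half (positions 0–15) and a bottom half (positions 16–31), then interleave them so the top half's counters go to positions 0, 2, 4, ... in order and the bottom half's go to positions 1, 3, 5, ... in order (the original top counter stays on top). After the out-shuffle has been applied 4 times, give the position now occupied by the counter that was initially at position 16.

8

Track the counter's position through each out-shuffle:
16 → 1 → 2 → 4 → 8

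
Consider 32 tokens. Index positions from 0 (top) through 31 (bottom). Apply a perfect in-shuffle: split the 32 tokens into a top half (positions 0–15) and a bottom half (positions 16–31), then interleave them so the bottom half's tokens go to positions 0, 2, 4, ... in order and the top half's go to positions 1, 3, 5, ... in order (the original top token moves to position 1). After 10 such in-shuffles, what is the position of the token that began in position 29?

29

Track the token's position through each in-shuffle:
29 → 26 → 20 → 8 → 17 → 2 → 5 → 11 → 23 → 14 → 29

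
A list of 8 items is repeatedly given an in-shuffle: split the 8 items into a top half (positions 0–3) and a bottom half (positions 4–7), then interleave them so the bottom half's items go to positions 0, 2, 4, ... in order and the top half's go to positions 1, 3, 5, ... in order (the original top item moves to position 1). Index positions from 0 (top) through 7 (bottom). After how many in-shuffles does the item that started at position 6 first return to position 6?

6

Follow position 6 under repeated in-shuffles:
6 → 4 → 0 → 1 → 3 → 7 → 6
It first returns after 6 in-shuffles.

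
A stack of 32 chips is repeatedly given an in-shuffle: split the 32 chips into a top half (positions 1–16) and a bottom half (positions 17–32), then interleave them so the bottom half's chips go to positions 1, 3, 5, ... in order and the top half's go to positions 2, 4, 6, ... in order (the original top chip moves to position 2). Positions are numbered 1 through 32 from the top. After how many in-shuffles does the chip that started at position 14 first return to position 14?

10

Follow position 14 under repeated in-shuffles:
14 → 28 → 23 → 13 → 26 → 19 → 5 → 10 → 20 → 7 → 14
It first returns after 10 in-shuffles.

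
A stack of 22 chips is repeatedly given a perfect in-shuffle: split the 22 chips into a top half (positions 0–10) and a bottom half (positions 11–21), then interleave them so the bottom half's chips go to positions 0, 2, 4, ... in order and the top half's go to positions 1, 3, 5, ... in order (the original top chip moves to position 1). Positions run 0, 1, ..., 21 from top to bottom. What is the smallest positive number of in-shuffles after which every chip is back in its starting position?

11

The in-shuffle permutes the 22 positions with cycle lengths [11, 11].
Every chip is home exactly when every cycle has completed a whole number of laps, i.e. after lcm(11) = 11 in-shuffles.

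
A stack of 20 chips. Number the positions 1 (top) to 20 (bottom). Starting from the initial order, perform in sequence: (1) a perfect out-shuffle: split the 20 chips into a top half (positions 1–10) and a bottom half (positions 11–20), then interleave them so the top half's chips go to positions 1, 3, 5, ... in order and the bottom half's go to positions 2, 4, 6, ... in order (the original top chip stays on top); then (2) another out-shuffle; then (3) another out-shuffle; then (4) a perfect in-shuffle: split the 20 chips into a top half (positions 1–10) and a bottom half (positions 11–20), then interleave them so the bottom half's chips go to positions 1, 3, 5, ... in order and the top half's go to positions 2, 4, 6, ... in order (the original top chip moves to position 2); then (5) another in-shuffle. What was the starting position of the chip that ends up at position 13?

8

Undo the operations in reverse order, starting from position 13:
  undo op 5 (in-shuffle, from bottom half): 13 ← 17
  undo op 4 (in-shuffle, from bottom half): 17 ← 19
  undo op 3 (out-shuffle, from top half): 19 ← 10
  undo op 2 (out-shuffle, from bottom half): 10 ← 15
  undo op 1 (out-shuffle, from top half): 15 ← 8
So the chip at position 13 came from original position 8.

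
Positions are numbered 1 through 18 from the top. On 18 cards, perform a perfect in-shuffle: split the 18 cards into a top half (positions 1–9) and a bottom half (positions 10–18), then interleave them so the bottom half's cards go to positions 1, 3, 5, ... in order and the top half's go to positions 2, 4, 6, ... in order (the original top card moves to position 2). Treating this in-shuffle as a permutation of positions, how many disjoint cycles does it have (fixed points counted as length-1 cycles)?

Trace each unvisited position around until it returns:
(1 2 4 8 16 13 ... len 18)
1 cycle in total.

1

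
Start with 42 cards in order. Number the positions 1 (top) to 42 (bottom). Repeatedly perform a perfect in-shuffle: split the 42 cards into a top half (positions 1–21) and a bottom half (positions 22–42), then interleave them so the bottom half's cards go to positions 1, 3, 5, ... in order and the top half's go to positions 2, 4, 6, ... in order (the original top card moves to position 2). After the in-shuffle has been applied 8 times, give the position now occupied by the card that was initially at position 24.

Track the card's position through each in-shuffle:
24 → 5 → 10 → 20 → 40 → 37 → 31 → 19 → 38

38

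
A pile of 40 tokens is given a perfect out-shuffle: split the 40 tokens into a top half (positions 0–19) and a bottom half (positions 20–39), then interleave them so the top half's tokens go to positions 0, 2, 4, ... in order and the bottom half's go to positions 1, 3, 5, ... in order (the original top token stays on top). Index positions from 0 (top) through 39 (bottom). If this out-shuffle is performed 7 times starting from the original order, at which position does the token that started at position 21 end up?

36

Track the token's position through each out-shuffle:
21 → 3 → 6 → 12 → 24 → 9 → 18 → 36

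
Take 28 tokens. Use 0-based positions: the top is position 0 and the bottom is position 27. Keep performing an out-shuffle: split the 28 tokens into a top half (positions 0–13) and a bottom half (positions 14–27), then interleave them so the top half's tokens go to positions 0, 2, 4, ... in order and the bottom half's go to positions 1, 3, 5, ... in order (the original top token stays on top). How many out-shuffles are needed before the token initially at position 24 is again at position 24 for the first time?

6

Follow position 24 under repeated out-shuffles:
24 → 21 → 15 → 3 → 6 → 12 → 24
It first returns after 6 out-shuffles.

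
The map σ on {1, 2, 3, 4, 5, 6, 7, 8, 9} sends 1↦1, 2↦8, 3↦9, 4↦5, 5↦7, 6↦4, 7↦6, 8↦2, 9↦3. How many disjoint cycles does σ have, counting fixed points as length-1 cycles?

Cycle decomposition: (1) (2 8) (3 9) (4 5 7 6).
4 cycles.

4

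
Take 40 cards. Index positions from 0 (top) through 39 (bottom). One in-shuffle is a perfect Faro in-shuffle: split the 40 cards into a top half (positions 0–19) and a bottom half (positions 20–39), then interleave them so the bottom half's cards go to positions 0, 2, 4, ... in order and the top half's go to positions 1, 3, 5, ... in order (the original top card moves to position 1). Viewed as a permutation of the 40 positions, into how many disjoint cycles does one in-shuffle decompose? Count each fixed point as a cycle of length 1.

2

Trace each unvisited position around until it returns:
(0 1 3 7 15 31 ... len 20) (2 5 11 23 6 13 ... len 20)
2 cycles in total.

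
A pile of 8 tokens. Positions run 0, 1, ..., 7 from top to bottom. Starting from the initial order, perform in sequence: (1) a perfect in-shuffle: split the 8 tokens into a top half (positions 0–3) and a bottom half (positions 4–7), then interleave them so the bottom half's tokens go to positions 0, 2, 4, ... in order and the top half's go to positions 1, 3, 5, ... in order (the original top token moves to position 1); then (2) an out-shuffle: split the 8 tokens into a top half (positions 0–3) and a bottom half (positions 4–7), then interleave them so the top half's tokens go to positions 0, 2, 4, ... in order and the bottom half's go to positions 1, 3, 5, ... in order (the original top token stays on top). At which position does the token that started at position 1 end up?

Track the token from position 1 forward through each operation:
  after op 1 (in-shuffle): 1 → 3
  after op 2 (out-shuffle): 3 → 6

6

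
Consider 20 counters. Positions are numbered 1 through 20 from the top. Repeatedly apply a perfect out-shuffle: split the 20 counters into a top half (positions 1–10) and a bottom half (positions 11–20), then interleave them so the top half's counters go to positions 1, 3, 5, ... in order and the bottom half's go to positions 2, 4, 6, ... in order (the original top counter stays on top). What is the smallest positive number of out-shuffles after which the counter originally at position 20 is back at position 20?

Position 20 is fixed by the out-shuffle; it is already back after 1 application.

1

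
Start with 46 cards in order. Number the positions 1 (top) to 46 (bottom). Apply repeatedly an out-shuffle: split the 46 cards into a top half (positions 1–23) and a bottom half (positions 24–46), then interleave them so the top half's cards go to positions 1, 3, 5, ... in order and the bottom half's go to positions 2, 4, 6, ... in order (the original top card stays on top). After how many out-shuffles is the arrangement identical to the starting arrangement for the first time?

The out-shuffle permutes the 46 positions with cycle lengths [1, 1, 2, 4, 4, 4, 6, 12, 12].
Every card is home exactly when every cycle has completed a whole number of laps, i.e. after lcm(1, 2, 4, 6, 12) = 12 out-shuffles.

12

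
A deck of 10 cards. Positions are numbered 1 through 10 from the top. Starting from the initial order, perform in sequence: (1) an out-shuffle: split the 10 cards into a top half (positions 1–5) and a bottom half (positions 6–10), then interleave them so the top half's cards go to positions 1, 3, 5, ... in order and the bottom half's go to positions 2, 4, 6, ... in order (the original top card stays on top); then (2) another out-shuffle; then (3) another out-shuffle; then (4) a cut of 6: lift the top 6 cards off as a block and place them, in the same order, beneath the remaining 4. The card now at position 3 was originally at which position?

Undo the operations in reverse order, starting from position 3:
  undo op 4 (cut 6): 3 ← 9
  undo op 3 (out-shuffle, from top half): 9 ← 5
  undo op 2 (out-shuffle, from top half): 5 ← 3
  undo op 1 (out-shuffle, from top half): 3 ← 2
So the card at position 3 came from original position 2.

2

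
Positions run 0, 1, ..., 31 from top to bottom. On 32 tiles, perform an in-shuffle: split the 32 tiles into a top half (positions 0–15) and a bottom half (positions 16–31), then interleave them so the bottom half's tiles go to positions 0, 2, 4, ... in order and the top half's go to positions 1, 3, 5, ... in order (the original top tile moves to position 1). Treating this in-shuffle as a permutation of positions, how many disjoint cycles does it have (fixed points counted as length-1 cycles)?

4

Trace each unvisited position around until it returns:
(0 1 3 7 15 31 30 28 24 16) (2 5 11 23 14 29 26 20 8 17) (4 9 19 6 13 27 22 12 25 18) (10 21)
4 cycles in total.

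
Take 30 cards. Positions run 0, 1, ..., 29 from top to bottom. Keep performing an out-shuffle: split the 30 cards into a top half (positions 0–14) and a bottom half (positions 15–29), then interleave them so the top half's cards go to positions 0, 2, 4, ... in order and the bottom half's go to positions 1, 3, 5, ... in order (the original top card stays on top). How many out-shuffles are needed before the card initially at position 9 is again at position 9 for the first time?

Follow position 9 under repeated out-shuffles:
9 → 18 → 7 → 14 → 28 → 27 → 25 → 21 → ... → 9 (length 28)
It first returns after 28 out-shuffles.

28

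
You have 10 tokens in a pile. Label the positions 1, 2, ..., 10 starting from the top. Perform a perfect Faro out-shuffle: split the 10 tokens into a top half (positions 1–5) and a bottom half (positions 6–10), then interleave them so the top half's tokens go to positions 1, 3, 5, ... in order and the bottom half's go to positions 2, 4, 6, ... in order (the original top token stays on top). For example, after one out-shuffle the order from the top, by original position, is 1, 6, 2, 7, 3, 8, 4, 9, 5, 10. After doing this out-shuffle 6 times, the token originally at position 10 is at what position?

Position 10 is a fixed point of every out-shuffle, so the token never moves.

10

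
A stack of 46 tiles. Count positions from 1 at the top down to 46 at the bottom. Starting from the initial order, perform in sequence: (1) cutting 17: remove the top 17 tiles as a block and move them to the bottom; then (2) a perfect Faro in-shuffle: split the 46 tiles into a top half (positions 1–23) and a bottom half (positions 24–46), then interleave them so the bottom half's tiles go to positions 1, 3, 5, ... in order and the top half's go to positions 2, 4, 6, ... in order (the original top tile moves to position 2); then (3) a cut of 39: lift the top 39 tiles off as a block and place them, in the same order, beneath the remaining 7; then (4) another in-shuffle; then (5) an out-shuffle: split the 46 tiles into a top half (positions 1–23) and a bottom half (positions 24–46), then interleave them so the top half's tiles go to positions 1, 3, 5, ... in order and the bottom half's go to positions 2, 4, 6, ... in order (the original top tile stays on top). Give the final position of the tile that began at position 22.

22

Track the tile from position 22 forward through each operation:
  after op 1 (cut 17): 22 → 5
  after op 2 (in-shuffle): 5 → 10
  after op 3 (cut 39): 10 → 17
  after op 4 (in-shuffle): 17 → 34
  after op 5 (out-shuffle): 34 → 22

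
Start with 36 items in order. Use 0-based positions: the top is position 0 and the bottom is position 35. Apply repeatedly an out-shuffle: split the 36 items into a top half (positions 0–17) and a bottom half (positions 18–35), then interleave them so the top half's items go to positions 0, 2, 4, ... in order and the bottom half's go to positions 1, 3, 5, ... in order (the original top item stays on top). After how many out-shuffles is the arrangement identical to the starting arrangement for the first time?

The out-shuffle permutes the 36 positions with cycle lengths [1, 1, 3, 3, 4, 12, 12].
Every item is home exactly when every cycle has completed a whole number of laps, i.e. after lcm(1, 3, 4, 12) = 12 out-shuffles.

12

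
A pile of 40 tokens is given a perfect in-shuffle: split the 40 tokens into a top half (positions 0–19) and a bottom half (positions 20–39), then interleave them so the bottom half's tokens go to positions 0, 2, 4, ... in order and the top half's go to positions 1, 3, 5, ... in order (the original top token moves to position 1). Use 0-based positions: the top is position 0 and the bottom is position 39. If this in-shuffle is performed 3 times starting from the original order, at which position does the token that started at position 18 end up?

28

Track the token's position through each in-shuffle:
18 → 37 → 34 → 28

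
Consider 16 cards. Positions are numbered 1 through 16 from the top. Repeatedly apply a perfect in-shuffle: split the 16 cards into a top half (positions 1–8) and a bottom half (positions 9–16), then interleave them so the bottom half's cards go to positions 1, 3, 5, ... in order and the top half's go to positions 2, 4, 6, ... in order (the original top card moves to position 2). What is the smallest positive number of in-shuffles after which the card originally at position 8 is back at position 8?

8

Follow position 8 under repeated in-shuffles:
8 → 16 → 15 → 13 → 9 → 1 → 2 → 4 → 8
It first returns after 8 in-shuffles.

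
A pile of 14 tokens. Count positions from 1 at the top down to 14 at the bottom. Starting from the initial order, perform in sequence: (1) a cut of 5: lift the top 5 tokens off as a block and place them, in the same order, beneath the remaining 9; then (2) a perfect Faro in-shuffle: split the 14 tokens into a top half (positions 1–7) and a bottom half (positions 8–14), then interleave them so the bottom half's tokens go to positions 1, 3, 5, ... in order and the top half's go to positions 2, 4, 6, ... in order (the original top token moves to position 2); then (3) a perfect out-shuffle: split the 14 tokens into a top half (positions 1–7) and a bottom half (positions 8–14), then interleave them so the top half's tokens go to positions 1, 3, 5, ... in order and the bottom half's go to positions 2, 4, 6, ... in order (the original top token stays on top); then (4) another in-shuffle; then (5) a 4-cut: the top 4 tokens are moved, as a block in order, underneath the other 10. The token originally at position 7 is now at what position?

Track the token from position 7 forward through each operation:
  after op 1 (cut 5): 7 → 2
  after op 2 (in-shuffle): 2 → 4
  after op 3 (out-shuffle): 4 → 7
  after op 4 (in-shuffle): 7 → 14
  after op 5 (cut 4): 14 → 10

10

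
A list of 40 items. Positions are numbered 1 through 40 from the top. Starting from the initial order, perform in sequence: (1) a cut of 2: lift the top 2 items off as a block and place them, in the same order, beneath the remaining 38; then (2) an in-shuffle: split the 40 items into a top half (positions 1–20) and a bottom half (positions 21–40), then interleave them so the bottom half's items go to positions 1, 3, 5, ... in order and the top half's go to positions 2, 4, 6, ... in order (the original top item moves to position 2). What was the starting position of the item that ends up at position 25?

35

Undo the operations in reverse order, starting from position 25:
  undo op 2 (in-shuffle, from bottom half): 25 ← 33
  undo op 1 (cut 2): 33 ← 35
So the item at position 25 came from original position 35.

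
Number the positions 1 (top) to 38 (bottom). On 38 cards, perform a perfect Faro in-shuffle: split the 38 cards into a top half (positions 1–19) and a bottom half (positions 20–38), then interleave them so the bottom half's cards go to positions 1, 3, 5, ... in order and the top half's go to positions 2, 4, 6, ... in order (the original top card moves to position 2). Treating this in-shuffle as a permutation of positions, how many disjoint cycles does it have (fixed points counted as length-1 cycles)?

Trace each unvisited position around until it returns:
(1 2 4 8 16 32 ... len 12) (3 6 12 24 9 18 ... len 12) (7 14 28 17 34 29 ... len 12) (13 26)
4 cycles in total.

4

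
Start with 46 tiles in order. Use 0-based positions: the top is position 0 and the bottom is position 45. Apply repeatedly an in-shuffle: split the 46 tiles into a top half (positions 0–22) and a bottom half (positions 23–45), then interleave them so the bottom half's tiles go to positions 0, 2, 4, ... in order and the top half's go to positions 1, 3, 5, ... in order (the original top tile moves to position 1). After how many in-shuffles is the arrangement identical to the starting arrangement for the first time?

23

The in-shuffle permutes the 46 positions with cycle lengths [23, 23].
Every tile is home exactly when every cycle has completed a whole number of laps, i.e. after lcm(23) = 23 in-shuffles.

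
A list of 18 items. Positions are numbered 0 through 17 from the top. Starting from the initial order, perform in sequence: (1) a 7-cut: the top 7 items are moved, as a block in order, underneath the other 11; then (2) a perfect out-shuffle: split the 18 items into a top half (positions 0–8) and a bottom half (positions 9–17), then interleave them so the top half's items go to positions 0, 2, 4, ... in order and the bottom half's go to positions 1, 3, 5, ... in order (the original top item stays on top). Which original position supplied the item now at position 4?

Undo the operations in reverse order, starting from position 4:
  undo op 2 (out-shuffle, from top half): 4 ← 2
  undo op 1 (cut 7): 2 ← 9
So the item at position 4 came from original position 9.

9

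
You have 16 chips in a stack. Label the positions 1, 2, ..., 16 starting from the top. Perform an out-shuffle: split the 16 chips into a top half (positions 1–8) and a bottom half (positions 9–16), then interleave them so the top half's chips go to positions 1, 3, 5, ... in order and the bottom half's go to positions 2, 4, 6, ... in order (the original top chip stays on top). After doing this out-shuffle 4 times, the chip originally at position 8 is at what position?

Track the chip's position through each out-shuffle:
8 → 15 → 14 → 12 → 8

8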